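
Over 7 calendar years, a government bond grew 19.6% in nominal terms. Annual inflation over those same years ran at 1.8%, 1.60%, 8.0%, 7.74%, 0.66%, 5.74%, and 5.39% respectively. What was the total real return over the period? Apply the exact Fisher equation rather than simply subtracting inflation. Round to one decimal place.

Cumulative inflation factor: 1.018 × 1.0160 × 1.080 × 1.0774 × 1.0066 × 1.0574 × 1.0539 ≈ 1.35001.
Nominal growth factor: 1.19600. Real growth factor = 1.19600 / 1.35001 ≈ 0.88592.
Total real return ≈ -11.4082%.

-11.4%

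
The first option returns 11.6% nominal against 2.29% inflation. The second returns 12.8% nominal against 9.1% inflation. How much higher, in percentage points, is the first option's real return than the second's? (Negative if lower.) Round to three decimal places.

The first option real return: 1.116/1.0229 − 1 = 9.1016%.
The second real return: 1.128/1.091 − 1 = 3.3914%.
Difference: 9.1016 − 3.3914 = 5.7102 pp.

5.710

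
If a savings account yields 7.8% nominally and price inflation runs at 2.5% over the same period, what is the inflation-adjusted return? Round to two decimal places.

Real return via the Fisher equation: (1 + 7.8%)/(1 + 2.5%) − 1 = 1.078/1.025 − 1 ≈ 0.05171.

5.17%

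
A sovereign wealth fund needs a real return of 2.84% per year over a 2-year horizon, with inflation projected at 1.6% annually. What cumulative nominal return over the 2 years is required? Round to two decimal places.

Required annual nominal rate: (1+2.84%)(1+1.6%) − 1 = 4.48544%.
Cumulative over 2 years: (1 + 0.0448544)^2 − 1 ≈ 0.09172.

9.17%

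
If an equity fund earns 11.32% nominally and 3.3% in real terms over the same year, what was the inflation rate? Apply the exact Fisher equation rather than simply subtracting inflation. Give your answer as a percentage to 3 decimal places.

From (1+r_nom) = (1+r_real)(1+π), we get 1+π = (1 + 11.32%)/(1 + 3.3%) = 1.1132/1.033 ≈ 1.07764.
So π ≈ 7.7638%.

7.764%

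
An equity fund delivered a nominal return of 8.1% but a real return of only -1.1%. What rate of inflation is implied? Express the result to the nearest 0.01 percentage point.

9.30%

From (1+r_nom) = (1+r_real)(1+π), we get 1+π = (1 + 8.1%)/(1 − 1.1%) = 1.081/0.989 ≈ 1.09302.
So π ≈ 9.3023%.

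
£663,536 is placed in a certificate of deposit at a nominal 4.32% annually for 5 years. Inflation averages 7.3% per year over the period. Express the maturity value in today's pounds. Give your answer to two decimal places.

Nominal value at maturity: £663,536 × (1 + 4.32%)^5 ≈ £819,789.56.
Price-level factor over 5 years: (1 + 7.3%)^5 ≈ 1.4223242343.
Dividing the nominal maturity value by the price-level factor gives the value in today's money.

£576,373.19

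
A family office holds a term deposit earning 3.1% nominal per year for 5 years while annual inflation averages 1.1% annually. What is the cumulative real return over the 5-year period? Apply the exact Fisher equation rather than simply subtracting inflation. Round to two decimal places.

The annual real rate is (1+3.1%)/(1+1.1%) − 1 = 1.9782%.
Compounded over 5 years: (1 + 0.019782)^5 − 1 ≈ 0.10290.

10.29%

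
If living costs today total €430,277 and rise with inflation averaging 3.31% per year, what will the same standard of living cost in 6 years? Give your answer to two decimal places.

€523,121.18

Cumulative price-level factor: (1+3.31%)^6 ≈ 1.2157776889.
Multiplying €430,277 by the price-level factor gives the future nominal sum.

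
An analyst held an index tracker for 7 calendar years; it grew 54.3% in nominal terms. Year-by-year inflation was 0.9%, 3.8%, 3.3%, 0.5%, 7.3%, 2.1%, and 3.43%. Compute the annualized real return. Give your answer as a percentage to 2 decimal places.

Cumulative inflation factor: 1.009 × 1.038 × 1.033 × 1.005 × 1.073 × 1.021 × 1.0343 ≈ 1.23205.
Nominal growth factor: 1.54300. Real growth factor = 1.54300 / 1.23205 ≈ 1.25239.
Annualized: 1.25239^(1/7) − 1 ≈ 0.03267.

3.27%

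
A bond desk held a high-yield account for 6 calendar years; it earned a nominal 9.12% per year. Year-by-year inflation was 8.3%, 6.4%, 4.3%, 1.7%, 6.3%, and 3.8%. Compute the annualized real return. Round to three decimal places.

3.813%

Cumulative inflation factor: 1.083 × 1.064 × 1.043 × 1.017 × 1.063 × 1.038 ≈ 1.34867.
Nominal growth factor: 1.68821. Real growth factor = 1.68821 / 1.34867 ≈ 1.25176.
Annualized: 1.25176^(1/6) − 1 ≈ 0.03813.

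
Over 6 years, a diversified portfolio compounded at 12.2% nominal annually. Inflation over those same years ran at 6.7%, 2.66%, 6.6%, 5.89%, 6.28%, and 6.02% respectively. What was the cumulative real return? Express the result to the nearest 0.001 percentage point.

Cumulative inflation factor: 1.067 × 1.0266 × 1.066 × 1.0589 × 1.0628 × 1.0602 ≈ 1.39321.
Nominal growth factor: 1.99507. Real growth factor = 1.99507 / 1.39321 ≈ 1.43199.
Total real return ≈ 43.1990%.

43.199%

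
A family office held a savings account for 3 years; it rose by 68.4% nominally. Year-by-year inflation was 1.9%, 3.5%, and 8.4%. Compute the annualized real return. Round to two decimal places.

Cumulative inflation factor: 1.019 × 1.035 × 1.084 ≈ 1.14326.
Nominal growth factor: 1.68400. Real growth factor = 1.68400 / 1.14326 ≈ 1.47298.
Annualized: 1.47298^(1/3) − 1 ≈ 0.13780.

13.78%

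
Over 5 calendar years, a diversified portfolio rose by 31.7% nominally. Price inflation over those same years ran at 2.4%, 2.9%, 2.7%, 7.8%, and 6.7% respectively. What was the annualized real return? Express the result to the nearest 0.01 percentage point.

1.14%

Cumulative inflation factor: 1.024 × 1.029 × 1.027 × 1.078 × 1.067 ≈ 1.24471.
Nominal growth factor: 1.31700. Real growth factor = 1.31700 / 1.24471 ≈ 1.05808.
Annualized: 1.05808^(1/5) − 1 ≈ 0.01135.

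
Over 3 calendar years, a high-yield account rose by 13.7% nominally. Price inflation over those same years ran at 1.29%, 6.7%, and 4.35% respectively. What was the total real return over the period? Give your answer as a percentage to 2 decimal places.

Cumulative inflation factor: 1.0129 × 1.067 × 1.0435 ≈ 1.12778.
Nominal growth factor: 1.13700. Real growth factor = 1.13700 / 1.12778 ≈ 1.00818.
Total real return ≈ 0.8178%.

0.82%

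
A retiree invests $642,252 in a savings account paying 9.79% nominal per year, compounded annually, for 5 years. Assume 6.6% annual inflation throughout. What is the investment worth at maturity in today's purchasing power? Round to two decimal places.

Nominal value at maturity: $642,252 × (1 + 9.79%)^5 ≈ $1,024,517.52.
Price-level factor over 5 years: (1 + 6.6%)^5 ≈ 1.3765310860.
Dividing the nominal maturity value by the price-level factor gives the value in today's money.

$744,274.89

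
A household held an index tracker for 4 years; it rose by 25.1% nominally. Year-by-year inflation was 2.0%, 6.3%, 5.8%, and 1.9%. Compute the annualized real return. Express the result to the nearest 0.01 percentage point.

Cumulative inflation factor: 1.020 × 1.063 × 1.058 × 1.019 ≈ 1.16894.
Nominal growth factor: 1.25100. Real growth factor = 1.25100 / 1.16894 ≈ 1.07020.
Annualized: 1.07020^(1/4) − 1 ≈ 0.01711.

1.71%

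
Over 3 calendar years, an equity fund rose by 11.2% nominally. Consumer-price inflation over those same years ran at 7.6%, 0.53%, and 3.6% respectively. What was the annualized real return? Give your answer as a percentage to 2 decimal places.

-0.26%

Cumulative inflation factor: 1.076 × 1.0053 × 1.036 ≈ 1.12064.
Nominal growth factor: 1.11200. Real growth factor = 1.11200 / 1.12064 ≈ 0.99229.
Annualized: 0.99229^(1/3) − 1 ≈ -0.00258.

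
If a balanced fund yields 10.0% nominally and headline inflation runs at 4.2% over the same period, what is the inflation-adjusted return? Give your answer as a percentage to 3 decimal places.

5.566%

Real return via the Fisher equation: (1 + 10.0%)/(1 + 4.2%) − 1 = 1.100/1.042 − 1 ≈ 0.05566.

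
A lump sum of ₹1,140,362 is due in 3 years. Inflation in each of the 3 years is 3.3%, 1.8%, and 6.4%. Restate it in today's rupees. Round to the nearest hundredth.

₹1,019,184.97

Price-level factor over 3 years: 1.033 × 1.018 × 1.064 = 1.118896016.
Purchasing power today: ₹1,140,362 divided by that factor.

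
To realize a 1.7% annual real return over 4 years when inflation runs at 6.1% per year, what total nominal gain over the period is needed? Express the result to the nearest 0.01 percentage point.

Required annual nominal rate: (1+1.7%)(1+6.1%) − 1 = 7.9037%.
Cumulative over 4 years: (1 + 0.079037)^4 − 1 ≈ 0.35564.

35.56%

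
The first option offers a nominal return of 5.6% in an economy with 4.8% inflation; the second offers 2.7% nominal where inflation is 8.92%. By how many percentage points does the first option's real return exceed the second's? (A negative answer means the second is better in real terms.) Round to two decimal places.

The first option real return: 1.056/1.048 − 1 = 0.763%.
The second real return: 1.027/1.0892 − 1 = -5.711%.
Difference: 0.763 − (-5.711) = 6.474 pp.

6.47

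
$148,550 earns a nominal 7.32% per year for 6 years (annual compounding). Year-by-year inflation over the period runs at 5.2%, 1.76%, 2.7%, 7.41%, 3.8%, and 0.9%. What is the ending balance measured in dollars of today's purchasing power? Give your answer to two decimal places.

$183,510.16

Nominal value at maturity: $148,550 × (1 + 7.32%)^6 ≈ $226,963.82.
Price-level factor over 6 years: 1.052 × 1.0176 × 1.027 × 1.0741 × 1.038 × 1.009 ≈ 1.2367915746.
Dividing the nominal maturity value by the price-level factor gives the value in today's money.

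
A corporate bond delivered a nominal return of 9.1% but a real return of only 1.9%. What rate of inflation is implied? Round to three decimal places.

7.066%

From (1+r_nom) = (1+r_real)(1+π), we get 1+π = (1 + 9.1%)/(1 + 1.9%) = 1.091/1.019 ≈ 1.07066.
So π ≈ 7.0658%.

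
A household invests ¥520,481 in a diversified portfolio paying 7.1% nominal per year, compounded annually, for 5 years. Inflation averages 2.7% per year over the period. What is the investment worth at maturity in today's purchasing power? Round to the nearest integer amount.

Nominal value at maturity: ¥520,481 × (1 + 7.1%)^5 ≈ ¥733,419.
Price-level factor over 5 years: (1 + 2.7%)^5 ≈ 1.1424895016.
The maturity value deflated by that factor is the answer in today's purchasing power.

¥641,948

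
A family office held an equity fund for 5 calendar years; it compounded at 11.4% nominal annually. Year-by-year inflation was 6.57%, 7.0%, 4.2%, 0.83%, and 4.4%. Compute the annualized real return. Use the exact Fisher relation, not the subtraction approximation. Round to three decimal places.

Cumulative inflation factor: 1.0657 × 1.070 × 1.042 × 1.0083 × 1.044 ≈ 1.25077.
Nominal growth factor: 1.71564. Real growth factor = 1.71564 / 1.25077 ≈ 1.37167.
Annualized: 1.37167^(1/5) − 1 ≈ 0.06525.

6.525%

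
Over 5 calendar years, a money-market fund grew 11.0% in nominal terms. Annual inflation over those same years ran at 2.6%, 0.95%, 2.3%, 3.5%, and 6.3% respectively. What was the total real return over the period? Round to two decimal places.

-4.78%

Cumulative inflation factor: 1.026 × 1.0095 × 1.023 × 1.035 × 1.063 ≈ 1.16574.
Nominal growth factor: 1.11000. Real growth factor = 1.11000 / 1.16574 ≈ 0.95218.
Total real return ≈ -4.7818%.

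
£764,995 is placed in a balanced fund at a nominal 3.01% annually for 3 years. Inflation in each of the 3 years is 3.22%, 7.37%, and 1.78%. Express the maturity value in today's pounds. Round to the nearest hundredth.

Nominal value at maturity: £764,995 × (1 + 3.01%)^3 ≈ £836,174.19.
Price-level factor over 3 years: 1.0322 × 1.0737 × 1.0178 ≈ 1.1280004019.
The maturity value deflated by that factor is the answer in today's purchasing power.

£741,288.91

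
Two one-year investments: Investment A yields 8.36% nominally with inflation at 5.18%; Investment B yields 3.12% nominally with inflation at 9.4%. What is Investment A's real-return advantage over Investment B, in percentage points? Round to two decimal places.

8.76

Investment A real return: 1.0836/1.0518 − 1 = 3.023%.
Investment B real return: 1.0312/1.094 − 1 = -5.740%.
Difference: 3.023 − (-5.740) = 8.763 pp.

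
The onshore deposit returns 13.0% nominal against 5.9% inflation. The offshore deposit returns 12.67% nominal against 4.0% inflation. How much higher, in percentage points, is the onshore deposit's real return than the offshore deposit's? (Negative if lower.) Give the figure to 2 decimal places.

-1.63

The onshore deposit real return: 1.130/1.059 − 1 = 6.704%.
The offshore deposit real return: 1.1267/1.040 − 1 = 8.337%.
Difference: 6.704 − 8.337 = -1.633 pp.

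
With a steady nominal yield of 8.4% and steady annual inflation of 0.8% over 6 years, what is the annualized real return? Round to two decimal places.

With constant rates the annual real return is the same each year: (1+8.4%)/(1+0.8%) − 1 = 0.07540.

7.54%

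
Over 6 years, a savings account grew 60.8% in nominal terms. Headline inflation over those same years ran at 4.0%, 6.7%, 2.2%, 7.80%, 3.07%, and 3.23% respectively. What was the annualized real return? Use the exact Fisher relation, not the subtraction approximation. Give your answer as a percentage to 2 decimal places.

Cumulative inflation factor: 1.040 × 1.067 × 1.022 × 1.0780 × 1.0307 × 1.0323 ≈ 1.30079.
Nominal growth factor: 1.60800. Real growth factor = 1.60800 / 1.30079 ≈ 1.23618.
Annualized: 1.23618^(1/6) − 1 ≈ 0.03597.

3.60%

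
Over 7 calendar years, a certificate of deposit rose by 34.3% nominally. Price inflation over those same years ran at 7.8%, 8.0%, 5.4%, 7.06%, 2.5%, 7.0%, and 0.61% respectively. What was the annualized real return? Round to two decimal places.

-1.09%

Cumulative inflation factor: 1.078 × 1.080 × 1.054 × 1.0706 × 1.025 × 1.070 × 1.0061 ≈ 1.44964.
Nominal growth factor: 1.34300. Real growth factor = 1.34300 / 1.44964 ≈ 0.92644.
Annualized: 0.92644^(1/7) − 1 ≈ -0.01086.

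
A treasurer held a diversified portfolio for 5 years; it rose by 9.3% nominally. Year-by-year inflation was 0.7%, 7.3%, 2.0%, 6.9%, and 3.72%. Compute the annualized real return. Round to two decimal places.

-2.21%

Cumulative inflation factor: 1.007 × 1.073 × 1.020 × 1.069 × 1.0372 ≈ 1.22200.
Nominal growth factor: 1.09300. Real growth factor = 1.09300 / 1.22200 ≈ 0.89444.
Annualized: 0.89444^(1/5) − 1 ≈ -0.02206.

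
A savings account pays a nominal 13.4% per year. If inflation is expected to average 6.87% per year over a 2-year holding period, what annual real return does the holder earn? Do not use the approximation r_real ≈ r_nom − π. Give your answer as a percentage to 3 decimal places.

6.110%

With constant rates the annual real return is the same each year: (1+13.4%)/(1+6.87%) − 1 = 0.06110.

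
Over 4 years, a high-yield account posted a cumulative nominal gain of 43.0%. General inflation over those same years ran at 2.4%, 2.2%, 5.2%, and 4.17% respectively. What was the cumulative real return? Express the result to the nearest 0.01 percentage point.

Cumulative inflation factor: 1.024 × 1.022 × 1.052 × 1.0417 ≈ 1.14686.
Nominal growth factor: 1.43000. Real growth factor = 1.43000 / 1.14686 ≈ 1.24689.
Total real return ≈ 24.6886%.

24.69%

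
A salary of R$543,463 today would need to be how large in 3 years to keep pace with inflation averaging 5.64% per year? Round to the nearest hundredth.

R$640,700.64

Cumulative price-level factor: (1+5.64%)^3 ≈ 1.1789222861.
Multiplying R$543,463 by the price-level factor gives the future nominal sum.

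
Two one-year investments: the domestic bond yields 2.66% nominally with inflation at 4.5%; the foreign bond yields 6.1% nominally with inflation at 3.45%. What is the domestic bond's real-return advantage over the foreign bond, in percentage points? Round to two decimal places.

-4.32

The domestic bond real return: 1.0266/1.045 − 1 = -1.761%.
The foreign bond real return: 1.061/1.0345 − 1 = 2.562%.
Difference: -1.761 − 2.562 = -4.323 pp.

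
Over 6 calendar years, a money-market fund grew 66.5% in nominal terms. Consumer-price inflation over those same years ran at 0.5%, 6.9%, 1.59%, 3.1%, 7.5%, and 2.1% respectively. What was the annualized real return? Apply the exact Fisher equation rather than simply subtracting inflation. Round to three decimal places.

Cumulative inflation factor: 1.005 × 1.069 × 1.0159 × 1.031 × 1.075 × 1.021 ≈ 1.23506.
Nominal growth factor: 1.66500. Real growth factor = 1.66500 / 1.23506 ≈ 1.34811.
Annualized: 1.34811^(1/6) − 1 ≈ 0.05104.

5.104%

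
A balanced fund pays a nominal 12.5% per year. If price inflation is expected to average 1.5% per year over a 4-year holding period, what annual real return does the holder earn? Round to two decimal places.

With constant rates the annual real return is the same each year: (1+12.5%)/(1+1.5%) − 1 = 0.10837.

10.84%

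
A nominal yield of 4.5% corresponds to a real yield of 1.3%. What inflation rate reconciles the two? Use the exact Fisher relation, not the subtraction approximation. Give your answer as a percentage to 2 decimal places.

3.16%

From (1+r_nom) = (1+r_real)(1+π), we get 1+π = (1 + 4.5%)/(1 + 1.3%) = 1.045/1.013 ≈ 1.03159.
So π ≈ 3.1589%.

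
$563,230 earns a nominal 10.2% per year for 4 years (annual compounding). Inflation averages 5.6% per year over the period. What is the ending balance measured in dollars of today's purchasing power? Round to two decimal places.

$667,969.27

Nominal value at maturity: $563,230 × (1 + 10.2%)^4 ≈ $830,638.69.
Price-level factor over 4 years: (1 + 5.6%)^4 ≈ 1.2435282985.
Dividing the nominal maturity value by the price-level factor gives the value in today's money.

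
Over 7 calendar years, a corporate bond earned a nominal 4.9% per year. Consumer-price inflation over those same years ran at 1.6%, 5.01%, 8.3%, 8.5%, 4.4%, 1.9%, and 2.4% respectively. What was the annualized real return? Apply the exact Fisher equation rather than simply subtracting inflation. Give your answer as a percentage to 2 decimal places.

Cumulative inflation factor: 1.016 × 1.0501 × 1.083 × 1.085 × 1.044 × 1.019 × 1.024 ≈ 1.36571.
Nominal growth factor: 1.39775. Real growth factor = 1.39775 / 1.36571 ≈ 1.02346.
Annualized: 1.02346^(1/7) − 1 ≈ 0.00332.

0.33%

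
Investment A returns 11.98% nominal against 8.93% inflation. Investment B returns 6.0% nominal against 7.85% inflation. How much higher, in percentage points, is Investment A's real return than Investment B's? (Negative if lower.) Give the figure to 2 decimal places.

Investment A real return: 1.1198/1.0893 − 1 = 2.800%.
Investment B real return: 1.060/1.0785 − 1 = -1.715%.
Difference: 2.800 − (-1.715) = 4.515 pp.

4.52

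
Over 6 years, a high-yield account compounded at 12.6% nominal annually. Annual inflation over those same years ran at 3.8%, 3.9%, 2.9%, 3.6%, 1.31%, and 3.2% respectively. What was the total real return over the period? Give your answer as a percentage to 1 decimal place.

69.6%

Cumulative inflation factor: 1.038 × 1.039 × 1.029 × 1.036 × 1.0131 × 1.032 ≈ 1.20204.
Nominal growth factor: 2.03812. Real growth factor = 2.03812 / 1.20204 ≈ 1.69555.
Total real return ≈ 69.5549%.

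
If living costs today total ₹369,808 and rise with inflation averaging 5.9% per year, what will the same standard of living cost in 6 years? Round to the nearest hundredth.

₹521,617.39

Cumulative price-level factor: (1+5.9%)^6 ≈ 1.4105086721.
The nominal amount required is ₹369,808 scaled up by that factor.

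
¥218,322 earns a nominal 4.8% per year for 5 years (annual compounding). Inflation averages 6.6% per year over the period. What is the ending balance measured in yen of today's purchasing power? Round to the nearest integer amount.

¥200,502

Nominal value at maturity: ¥218,322 × (1 + 4.8%)^5 ≈ ¥275,997.
Price-level factor over 5 years: (1 + 6.6%)^5 ≈ 1.3765310860.
The maturity value deflated by that factor is the answer in today's purchasing power.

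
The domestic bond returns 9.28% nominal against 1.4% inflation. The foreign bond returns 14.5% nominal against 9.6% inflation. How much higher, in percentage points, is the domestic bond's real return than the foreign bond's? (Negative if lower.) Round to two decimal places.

The domestic bond real return: 1.0928/1.014 − 1 = 7.771%.
The foreign bond real return: 1.145/1.096 − 1 = 4.471%.
Difference: 7.771 − 4.471 = 3.300 pp.

3.30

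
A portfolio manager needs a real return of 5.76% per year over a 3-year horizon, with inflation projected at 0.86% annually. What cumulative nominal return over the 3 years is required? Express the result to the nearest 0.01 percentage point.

Required annual nominal rate: (1+5.76%)(1+0.86%) − 1 = 6.669536%.
Cumulative over 3 years: (1 + 0.06669536)^3 − 1 ≈ 0.21373.

21.37%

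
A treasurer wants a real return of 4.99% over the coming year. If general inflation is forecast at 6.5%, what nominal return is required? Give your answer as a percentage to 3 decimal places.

11.814%

By the Fisher equation, 1 + r_nom = (1 + 4.99%)(1 + 6.5%) = 1.0499 × 1.065 = 1.1181435.
So r_nom = 11.81435%.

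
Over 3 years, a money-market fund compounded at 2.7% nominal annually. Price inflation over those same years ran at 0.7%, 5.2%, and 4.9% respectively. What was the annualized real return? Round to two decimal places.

Cumulative inflation factor: 1.007 × 1.052 × 1.049 ≈ 1.11127.
Nominal growth factor: 1.08321. Real growth factor = 1.08321 / 1.11127 ≈ 0.97474.
Annualized: 0.97474^(1/3) − 1 ≈ -0.00849.

-0.85%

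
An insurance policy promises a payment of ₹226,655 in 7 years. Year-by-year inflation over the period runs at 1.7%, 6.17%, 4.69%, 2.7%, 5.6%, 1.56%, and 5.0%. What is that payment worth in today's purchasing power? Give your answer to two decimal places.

Price-level factor over 7 years: 1.017 × 1.0617 × 1.0469 × 1.027 × 1.056 × 1.0156 × 1.050 ≈ 1.3072971764.
Purchasing power today: ₹226,655 divided by that factor.

₹173,376.80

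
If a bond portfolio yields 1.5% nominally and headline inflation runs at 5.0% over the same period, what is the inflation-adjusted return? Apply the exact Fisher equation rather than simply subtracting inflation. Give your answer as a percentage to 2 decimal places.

-3.33%

Real return via the Fisher equation: (1 + 1.5%)/(1 + 5.0%) − 1 = 1.015/1.050 − 1 ≈ -0.03333.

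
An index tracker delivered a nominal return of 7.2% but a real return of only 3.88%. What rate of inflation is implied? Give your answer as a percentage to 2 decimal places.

From (1+r_nom) = (1+r_real)(1+π), we get 1+π = (1 + 7.2%)/(1 + 3.88%) = 1.072/1.0388 ≈ 1.03196.
So π ≈ 3.1960%.

3.20%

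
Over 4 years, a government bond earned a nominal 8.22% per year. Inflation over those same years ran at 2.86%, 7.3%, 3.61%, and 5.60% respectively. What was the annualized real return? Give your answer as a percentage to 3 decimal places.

3.236%

Cumulative inflation factor: 1.0286 × 1.073 × 1.0361 × 1.0560 ≈ 1.20757.
Nominal growth factor: 1.37161. Real growth factor = 1.37161 / 1.20757 ≈ 1.13584.
Annualized: 1.13584^(1/4) − 1 ≈ 0.03236.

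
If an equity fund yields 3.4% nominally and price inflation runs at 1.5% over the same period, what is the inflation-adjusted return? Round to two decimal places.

1.87%

Real return via the Fisher equation: (1 + 3.4%)/(1 + 1.5%) − 1 = 1.034/1.015 − 1 ≈ 0.01872.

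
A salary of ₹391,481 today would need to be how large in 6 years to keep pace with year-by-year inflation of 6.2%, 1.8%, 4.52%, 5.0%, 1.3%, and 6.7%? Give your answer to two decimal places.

₹502,048.36

Cumulative price-level factor: 1.062 × 1.018 × 1.0452 × 1.050 × 1.013 × 1.067 ≈ 1.2824335160.
The nominal amount required is ₹391,481 scaled up by that factor.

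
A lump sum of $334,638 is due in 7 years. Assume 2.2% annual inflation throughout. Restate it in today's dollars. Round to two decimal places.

Price-level factor over 7 years: (1 + 2.2%)^7 ≈ 1.1645449880.
Purchasing power today: $334,638 divided by that factor.

$287,355.15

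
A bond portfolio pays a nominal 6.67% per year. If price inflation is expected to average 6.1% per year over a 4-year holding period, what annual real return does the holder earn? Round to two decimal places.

0.54%

With constant rates the annual real return is the same each year: (1+6.67%)/(1+6.1%) − 1 = 0.00537.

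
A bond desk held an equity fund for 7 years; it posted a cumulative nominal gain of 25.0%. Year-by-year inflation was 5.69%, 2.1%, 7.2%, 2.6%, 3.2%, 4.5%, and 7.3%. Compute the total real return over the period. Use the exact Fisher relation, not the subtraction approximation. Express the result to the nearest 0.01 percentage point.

-8.99%

Cumulative inflation factor: 1.0569 × 1.021 × 1.072 × 1.026 × 1.032 × 1.045 × 1.073 ≈ 1.37340.
Nominal growth factor: 1.25000. Real growth factor = 1.25000 / 1.37340 ≈ 0.91015.
Total real return ≈ -8.9851%.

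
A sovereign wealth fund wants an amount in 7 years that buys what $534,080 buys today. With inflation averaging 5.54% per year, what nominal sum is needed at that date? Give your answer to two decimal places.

$778,979.35

Cumulative price-level factor: (1+5.54%)^7 ≈ 1.4585443152.
Multiplying $534,080 by the price-level factor gives the future nominal sum.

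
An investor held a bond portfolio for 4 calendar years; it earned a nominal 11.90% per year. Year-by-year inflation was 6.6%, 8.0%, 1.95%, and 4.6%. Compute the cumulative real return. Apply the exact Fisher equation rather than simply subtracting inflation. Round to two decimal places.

27.71%

Cumulative inflation factor: 1.066 × 1.080 × 1.0195 × 1.046 ≈ 1.22772.
Nominal growth factor: 1.56791. Real growth factor = 1.56791 / 1.22772 ≈ 1.27709.
Total real return ≈ 27.7087%.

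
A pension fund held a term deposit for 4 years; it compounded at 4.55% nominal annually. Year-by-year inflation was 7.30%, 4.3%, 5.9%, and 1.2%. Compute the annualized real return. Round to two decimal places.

Cumulative inflation factor: 1.0730 × 1.043 × 1.059 × 1.012 ≈ 1.19939.
Nominal growth factor: 1.19480. Real growth factor = 1.19480 / 1.19939 ≈ 0.99618.
Annualized: 0.99618^(1/4) − 1 ≈ -0.00096.

-0.10%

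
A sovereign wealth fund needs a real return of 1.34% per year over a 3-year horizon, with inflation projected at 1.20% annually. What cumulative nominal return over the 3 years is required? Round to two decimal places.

Required annual nominal rate: (1+1.34%)(1+1.20%) − 1 = 2.55608%.
Cumulative over 3 years: (1 + 0.0255608)^3 − 1 ≈ 0.07866.

7.87%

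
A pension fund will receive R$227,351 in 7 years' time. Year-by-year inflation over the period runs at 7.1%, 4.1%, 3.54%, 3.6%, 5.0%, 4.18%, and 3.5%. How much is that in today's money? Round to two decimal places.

R$167,909.30

Price-level factor over 7 years: 1.071 × 1.041 × 1.0354 × 1.036 × 1.050 × 1.0418 × 1.035 ≈ 1.3540107686.
Purchasing power today: R$227,351 divided by that factor.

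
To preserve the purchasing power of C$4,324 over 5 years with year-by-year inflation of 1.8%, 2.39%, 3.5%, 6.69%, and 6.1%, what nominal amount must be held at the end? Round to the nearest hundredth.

C$5,280.44

Cumulative price-level factor: 1.018 × 1.0239 × 1.035 × 1.0669 × 1.061 ≈ 1.2211943036.
Multiplying C$4,324 by the price-level factor gives the future nominal sum.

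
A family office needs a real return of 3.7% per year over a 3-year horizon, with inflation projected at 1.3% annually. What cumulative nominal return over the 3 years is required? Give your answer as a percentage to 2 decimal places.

15.92%

Required annual nominal rate: (1+3.7%)(1+1.3%) − 1 = 5.0481%.
Cumulative over 3 years: (1 + 0.050481)^3 − 1 ≈ 0.15922.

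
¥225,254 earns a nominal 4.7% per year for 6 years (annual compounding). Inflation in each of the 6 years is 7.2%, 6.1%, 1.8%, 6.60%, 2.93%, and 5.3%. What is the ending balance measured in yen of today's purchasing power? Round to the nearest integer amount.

Nominal value at maturity: ¥225,254 × (1 + 4.7%)^6 ≈ ¥296,724.
Price-level factor over 6 years: 1.072 × 1.061 × 1.018 × 1.0660 × 1.0293 × 1.053 ≈ 1.3377824551.
Dividing the nominal maturity value by the price-level factor gives the value in today's money.

¥221,803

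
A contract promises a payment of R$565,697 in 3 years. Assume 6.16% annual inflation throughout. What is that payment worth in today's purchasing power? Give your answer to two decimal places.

R$472,825.78

Price-level factor over 3 years: (1 + 6.16%)^3 ≈ 1.1964174249.
Purchasing power today: R$565,697 divided by that factor.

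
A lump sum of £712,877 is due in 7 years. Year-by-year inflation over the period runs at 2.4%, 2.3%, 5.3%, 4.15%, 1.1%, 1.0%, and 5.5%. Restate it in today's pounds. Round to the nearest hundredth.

£576,005.17

Price-level factor over 7 years: 1.024 × 1.023 × 1.053 × 1.0415 × 1.011 × 1.010 × 1.055 ≈ 1.2376225815.
Purchasing power today: £712,877 divided by that factor.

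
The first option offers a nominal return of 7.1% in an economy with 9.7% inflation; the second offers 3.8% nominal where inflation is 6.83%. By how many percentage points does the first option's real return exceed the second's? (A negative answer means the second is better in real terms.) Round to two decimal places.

The first option real return: 1.071/1.097 − 1 = -2.370%.
The second real return: 1.038/1.0683 − 1 = -2.836%.
Difference: -2.370 − (-2.836) = 0.466 pp.

0.47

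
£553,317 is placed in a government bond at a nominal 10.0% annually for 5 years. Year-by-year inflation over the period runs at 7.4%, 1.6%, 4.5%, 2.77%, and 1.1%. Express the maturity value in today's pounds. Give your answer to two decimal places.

Nominal value at maturity: £553,317 × (1 + 10.0%)^5 ≈ £891,122.56.
Price-level factor over 5 years: 1.074 × 1.016 × 1.045 × 1.0277 × 1.011 ≈ 1.1847638433.
The maturity value deflated by that factor is the answer in today's purchasing power.

£752,152.06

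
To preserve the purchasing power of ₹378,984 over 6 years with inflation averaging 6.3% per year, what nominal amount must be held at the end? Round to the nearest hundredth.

Cumulative price-level factor: (1+6.3%)^6 ≈ 1.4427782516.
The nominal amount required is ₹378,984 scaled up by that factor.

₹546,789.87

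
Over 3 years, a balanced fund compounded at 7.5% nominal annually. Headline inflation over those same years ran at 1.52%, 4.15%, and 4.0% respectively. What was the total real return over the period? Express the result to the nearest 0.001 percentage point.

12.975%

Cumulative inflation factor: 1.0152 × 1.0415 × 1.040 ≈ 1.09962.
Nominal growth factor: 1.24230. Real growth factor = 1.24230 / 1.09962 ≈ 1.12975.
Total real return ≈ 12.9747%.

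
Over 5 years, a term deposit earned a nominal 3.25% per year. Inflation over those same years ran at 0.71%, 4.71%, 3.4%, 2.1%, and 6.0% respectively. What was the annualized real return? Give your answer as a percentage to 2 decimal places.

Cumulative inflation factor: 1.0071 × 1.0471 × 1.034 × 1.021 × 1.060 ≈ 1.18008.
Nominal growth factor: 1.17341. Real growth factor = 1.17341 / 1.18008 ≈ 0.99435.
Annualized: 0.99435^(1/5) − 1 ≈ -0.00113.

-0.11%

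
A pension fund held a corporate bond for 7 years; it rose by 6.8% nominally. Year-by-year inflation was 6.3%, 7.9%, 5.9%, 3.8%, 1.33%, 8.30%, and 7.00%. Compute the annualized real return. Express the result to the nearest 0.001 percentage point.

Cumulative inflation factor: 1.063 × 1.079 × 1.059 × 1.038 × 1.0133 × 1.0830 × 1.0700 ≈ 1.48047.
Nominal growth factor: 1.06800. Real growth factor = 1.06800 / 1.48047 ≈ 0.72139.
Annualized: 0.72139^(1/7) − 1 ≈ -0.04558.

-4.558%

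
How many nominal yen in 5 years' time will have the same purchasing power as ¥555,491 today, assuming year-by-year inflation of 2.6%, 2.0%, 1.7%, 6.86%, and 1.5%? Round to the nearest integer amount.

¥641,249

Cumulative price-level factor: 1.026 × 1.020 × 1.017 × 1.0686 × 1.015 ≈ 1.1543824021.
The nominal amount required is ¥555,491 scaled up by that factor.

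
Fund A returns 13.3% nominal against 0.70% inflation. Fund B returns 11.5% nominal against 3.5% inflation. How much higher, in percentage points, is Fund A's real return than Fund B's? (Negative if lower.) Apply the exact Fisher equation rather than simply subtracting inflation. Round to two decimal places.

Fund A real return: 1.133/1.0070 − 1 = 12.512%.
Fund B real return: 1.115/1.035 − 1 = 7.729%.
Difference: 12.512 − 7.729 = 4.783 pp.

4.78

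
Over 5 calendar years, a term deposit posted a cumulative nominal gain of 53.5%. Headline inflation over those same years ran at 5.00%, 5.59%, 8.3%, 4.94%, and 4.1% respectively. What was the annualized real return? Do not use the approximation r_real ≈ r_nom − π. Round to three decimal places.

3.194%

Cumulative inflation factor: 1.0500 × 1.0559 × 1.083 × 1.0494 × 1.041 ≈ 1.31169.
Nominal growth factor: 1.53500. Real growth factor = 1.53500 / 1.31169 ≈ 1.17024.
Annualized: 1.17024^(1/5) − 1 ≈ 0.03194.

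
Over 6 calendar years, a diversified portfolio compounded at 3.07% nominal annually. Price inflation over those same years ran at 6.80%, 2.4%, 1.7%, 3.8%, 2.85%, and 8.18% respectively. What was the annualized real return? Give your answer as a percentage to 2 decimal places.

Cumulative inflation factor: 1.0680 × 1.024 × 1.017 × 1.038 × 1.0285 × 1.0818 ≈ 1.28452.
Nominal growth factor: 1.19893. Real growth factor = 1.19893 / 1.28452 ≈ 0.93337.
Annualized: 0.93337^(1/6) − 1 ≈ -0.01143.

-1.14%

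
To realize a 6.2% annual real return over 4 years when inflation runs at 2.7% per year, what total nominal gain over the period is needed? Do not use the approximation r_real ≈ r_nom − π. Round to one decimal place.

Required annual nominal rate: (1+6.2%)(1+2.7%) − 1 = 9.0674%.
Cumulative over 4 years: (1 + 0.090674)^4 − 1 ≈ 0.41508.

41.5%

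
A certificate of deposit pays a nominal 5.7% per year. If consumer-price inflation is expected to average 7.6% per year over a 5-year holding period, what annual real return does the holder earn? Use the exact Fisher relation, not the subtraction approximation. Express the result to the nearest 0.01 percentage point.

With constant rates the annual real return is the same each year: (1+5.7%)/(1+7.6%) − 1 = -0.01766.

-1.77%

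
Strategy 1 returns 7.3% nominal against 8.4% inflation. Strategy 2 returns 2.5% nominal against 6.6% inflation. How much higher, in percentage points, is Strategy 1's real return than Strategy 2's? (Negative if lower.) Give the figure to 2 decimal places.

2.83

Strategy 1 real return: 1.073/1.084 − 1 = -1.015%.
Strategy 2 real return: 1.025/1.066 − 1 = -3.846%.
Difference: -1.015 − (-3.846) = 2.831 pp.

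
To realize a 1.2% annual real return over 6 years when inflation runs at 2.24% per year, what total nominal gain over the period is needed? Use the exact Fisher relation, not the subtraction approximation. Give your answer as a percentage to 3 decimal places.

Required annual nominal rate: (1+1.2%)(1+2.24%) − 1 = 3.46688%.
Cumulative over 6 years: (1 + 0.0346688)^6 − 1 ≈ 0.22690.

22.690%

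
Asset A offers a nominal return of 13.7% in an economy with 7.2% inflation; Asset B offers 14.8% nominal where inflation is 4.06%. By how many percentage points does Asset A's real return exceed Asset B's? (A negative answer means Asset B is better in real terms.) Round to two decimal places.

Asset A real return: 1.137/1.072 − 1 = 6.063%.
Asset B real return: 1.148/1.0406 − 1 = 10.321%.
Difference: 6.063 − 10.321 = -4.258 pp.

-4.26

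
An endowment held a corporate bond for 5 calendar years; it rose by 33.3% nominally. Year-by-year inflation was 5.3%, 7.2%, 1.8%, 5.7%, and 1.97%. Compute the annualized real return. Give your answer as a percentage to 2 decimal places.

Cumulative inflation factor: 1.053 × 1.072 × 1.018 × 1.057 × 1.0197 ≈ 1.23856.
Nominal growth factor: 1.33300. Real growth factor = 1.33300 / 1.23856 ≈ 1.07625.
Annualized: 1.07625^(1/5) − 1 ≈ 0.01480.

1.48%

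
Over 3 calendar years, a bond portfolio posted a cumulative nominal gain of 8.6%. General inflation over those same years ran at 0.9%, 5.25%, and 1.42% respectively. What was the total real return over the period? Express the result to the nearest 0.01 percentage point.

Cumulative inflation factor: 1.009 × 1.0525 × 1.0142 ≈ 1.07705.
Nominal growth factor: 1.08600. Real growth factor = 1.08600 / 1.07705 ≈ 1.00831.
Total real return ≈ 0.8307%.

0.83%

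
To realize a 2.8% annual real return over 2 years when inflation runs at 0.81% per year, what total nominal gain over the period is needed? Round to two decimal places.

Required annual nominal rate: (1+2.8%)(1+0.81%) − 1 = 3.63268%.
Cumulative over 2 years: (1 + 0.0363268)^2 − 1 ≈ 0.07397.

7.40%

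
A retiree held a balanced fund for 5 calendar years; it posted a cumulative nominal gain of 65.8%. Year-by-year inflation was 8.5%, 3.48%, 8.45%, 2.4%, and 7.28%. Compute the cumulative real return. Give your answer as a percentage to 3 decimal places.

Cumulative inflation factor: 1.085 × 1.0348 × 1.0845 × 1.024 × 1.0728 ≈ 1.33763.
Nominal growth factor: 1.65800. Real growth factor = 1.65800 / 1.33763 ≈ 1.23951.
Total real return ≈ 23.9510%.

23.951%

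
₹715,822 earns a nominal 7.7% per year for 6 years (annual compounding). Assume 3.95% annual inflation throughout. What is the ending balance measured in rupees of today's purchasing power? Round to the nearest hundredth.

₹885,426.06

Nominal value at maturity: ₹715,822 × (1 + 7.7%)^6 ≈ ₹1,117,118.55.
Price-level factor over 6 years: (1 + 3.95%)^6 ≈ 1.2616734439.
The maturity value deflated by that factor is the answer in today's purchasing power.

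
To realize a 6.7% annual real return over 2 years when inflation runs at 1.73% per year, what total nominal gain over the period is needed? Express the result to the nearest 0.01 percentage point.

17.82%

Required annual nominal rate: (1+6.7%)(1+1.73%) − 1 = 8.54591%.
Cumulative over 2 years: (1 + 0.0854591)^2 − 1 ≈ 0.17822.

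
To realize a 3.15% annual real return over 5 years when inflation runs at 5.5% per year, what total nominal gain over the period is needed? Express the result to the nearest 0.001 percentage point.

52.619%

Required annual nominal rate: (1+3.15%)(1+5.5%) − 1 = 8.82325%.
Cumulative over 5 years: (1 + 0.0882325)^5 − 1 ≈ 0.52619.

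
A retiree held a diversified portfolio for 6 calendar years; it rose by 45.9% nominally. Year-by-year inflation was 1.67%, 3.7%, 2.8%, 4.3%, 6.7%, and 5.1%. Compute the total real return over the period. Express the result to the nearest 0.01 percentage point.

Cumulative inflation factor: 1.0167 × 1.037 × 1.028 × 1.043 × 1.067 × 1.051 ≈ 1.26770.
Nominal growth factor: 1.45900. Real growth factor = 1.45900 / 1.26770 ≈ 1.15090.
Total real return ≈ 15.0904%.

15.09%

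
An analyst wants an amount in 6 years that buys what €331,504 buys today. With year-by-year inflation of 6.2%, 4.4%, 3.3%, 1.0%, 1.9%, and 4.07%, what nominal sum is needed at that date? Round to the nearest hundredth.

€406,663.53

Cumulative price-level factor: 1.062 × 1.044 × 1.033 × 1.010 × 1.019 × 1.0407 ≈ 1.2267228341.
The nominal amount required is €331,504 scaled up by that factor.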